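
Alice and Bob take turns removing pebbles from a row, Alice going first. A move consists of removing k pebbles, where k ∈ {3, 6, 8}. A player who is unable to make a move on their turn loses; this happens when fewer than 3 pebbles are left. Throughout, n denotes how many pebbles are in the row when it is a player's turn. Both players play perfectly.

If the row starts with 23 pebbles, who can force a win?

Build the W/L table. Terminal = L. A non-terminal position is W if it has a move to some L; otherwise it is L.
n=0: no move → L
n=1: no move → L
n=2: no move → L
n=3: can move to 0, which is L ⇒ W
n=4: can move to 1, which is L ⇒ W
n=5: can move to 2, which is L ⇒ W
n=6: can move to 0, which is L ⇒ W
n=7: can move to 1, which is L ⇒ W
n=8: can move to 2, which is L ⇒ W
n=9: can move to 1, which is L ⇒ W
n=10: can move to 2, which is L ⇒ W
n=11: moves to 8(W), 5(W), 3(W); every one is W ⇒ L
n=12: moves to 9(W), 6(W), 4(W); every one is W ⇒ L
n=13: moves to 10(W), 7(W), 5(W); every one is W ⇒ L
n=14: can move to 11, which is L ⇒ W
n=15: can move to 12, which is L ⇒ W
n=16: can move to 13, which is L ⇒ W
n=17: can move to 11, which is L ⇒ W
n=18: can move to 12, which is L ⇒ W
n=19: can move to 13, which is L ⇒ W
n=20: can move to 12, which is L ⇒ W
n=21: can move to 13, which is L ⇒ W
n=22: moves to 19(W), 16(W), 14(W); every one is W ⇒ L
n=23: moves to 20(W), 17(W), 15(W); every one is W ⇒ L
The starting position 23 is L: whatever Alice does, the opponent receives a W position.

Bob wins.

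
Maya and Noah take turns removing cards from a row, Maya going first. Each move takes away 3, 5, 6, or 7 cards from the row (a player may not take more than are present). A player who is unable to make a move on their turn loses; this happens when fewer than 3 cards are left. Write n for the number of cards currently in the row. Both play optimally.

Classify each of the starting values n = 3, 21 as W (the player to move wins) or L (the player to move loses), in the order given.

Build the W/L table. Terminal = L. A non-terminal position is W if it has a move to some L; otherwise it is L.
n=0: no move → L
n=1: no move → L
n=2: no move → L
n=3: →0(L), so W
n=4: →1(L), so W
n=5: →2(L), so W
n=6: →1(L), so W
n=7: →2(L), so W
n=8: →2(L), so W
n=9: →2(L), so W
n=10: →7(W), 5(W), 4(W), 3(W) — all W, so L
n=11: →8(W), 6(W), 5(W), 4(W) — all W, so L
n=12: →9(W), 7(W), 6(W), 5(W) — all W, so L
n=13: →10(L), so W
n=14: →11(L), so W
n=15: →12(L), so W
n=16: →11(L), so W
n=17: →12(L), so W
n=18: →12(L), so W
n=19: →12(L), so W
n=20: →17(W), 15(W), 14(W), 13(W) — all W, so L
n=21: →18(W), 16(W), 15(W), 14(W) — all W, so L

3: W, 21: L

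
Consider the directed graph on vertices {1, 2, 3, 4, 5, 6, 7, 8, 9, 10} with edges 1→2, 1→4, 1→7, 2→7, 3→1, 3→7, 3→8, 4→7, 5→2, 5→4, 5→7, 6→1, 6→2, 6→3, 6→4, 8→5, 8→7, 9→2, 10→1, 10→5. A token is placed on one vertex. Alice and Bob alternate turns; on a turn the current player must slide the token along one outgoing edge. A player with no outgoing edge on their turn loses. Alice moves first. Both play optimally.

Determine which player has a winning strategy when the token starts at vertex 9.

Work bottom-up. With no move the player to move loses. Otherwise the position is W if at least one move leads to an L position for the opponent, and L if every move leads to a W.
Every edge goes from a vertex to one that appears earlier in the order 7, 2, 4, 5, 8, 1, 3, 6, 10, 9, so processing vertices in that order labels each vertex after all of its successors.
7: no outgoing edge → L
2: reaches L-position 7 → W
4: reaches L-position 7 → W
5: reaches L-position 7 → W
8: reaches L-position 7 → W
1: reaches L-position 7 → W
3: reaches L-position 7 → W
6: only reaches 3(W), 1(W), 4(W), 2(W), all W → L
10: only reaches 1(W), 5(W), all W → L
9: only reaches 2(W), which is W → L
Every move from 9 reaches a W position, so the mover loses.

Bob wins.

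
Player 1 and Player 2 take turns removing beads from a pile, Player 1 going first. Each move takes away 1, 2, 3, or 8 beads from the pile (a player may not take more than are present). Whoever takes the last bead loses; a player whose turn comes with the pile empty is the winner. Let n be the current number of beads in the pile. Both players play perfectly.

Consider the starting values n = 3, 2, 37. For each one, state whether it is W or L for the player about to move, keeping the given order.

Use the standard recursion: the mover wins at a terminal position; elsewhere, the mover wins exactly when some move hands the opponent an L position.
n=0: no move; the opponent has just taken the last bead and therefore loses → W
n=1: L (sole option 0(W) is W)
n=2: W (go to 1, an L position)
n=3: W (go to 1, an L position)
n=4: W (go to 1, an L position)
n=5: L (options 4(W), 3(W), 2(W) are all W)
n=6: W (go to 5, an L position)
n=7: W (go to 5, an L position)
n=8: W (go to 5, an L position)
n=9: W (go to 1, an L position)
n=10: L (options 9(W), 8(W), 7(W), 2(W) are all W)
n=11: W (go to 10, an L position)
n=12: W (go to 10, an L position)
n=13: W (go to 10, an L position)
n=14: L (options 13(W), 12(W), 11(W), 6(W) are all W)
n=15: W (go to 14, an L position)
n=16: W (go to 14, an L position)
n=17: W (go to 14, an L position)
n=18: W (go to 10, an L position)
n=19: L (options 18(W), 17(W), 16(W), 11(W) are all W)
n=20: W (go to 19, an L position)
n=21: W (go to 19, an L position)
n=22: W (go to 19, an L position)
n=23: L (options 22(W), 21(W), 20(W), 15(W) are all W)
n=24: W (go to 23, an L position)
n=25: W (go to 23, an L position)
n=26: W (go to 23, an L position)
n=27: W (go to 19, an L position)
n=28: L (options 27(W), 26(W), 25(W), 20(W) are all W)
n=29: W (go to 28, an L position)
n=30: W (go to 28, an L position)
n=31: W (go to 28, an L position)
n=32: L (options 31(W), 30(W), 29(W), 24(W) are all W)
n=33: W (go to 32, an L position)
n=34: W (go to 32, an L position)
n=35: W (go to 32, an L position)
n=36: W (go to 28, an L position)
n=37: L (options 36(W), 35(W), 34(W), 29(W) are all W)

3: W, 2: W, 37: L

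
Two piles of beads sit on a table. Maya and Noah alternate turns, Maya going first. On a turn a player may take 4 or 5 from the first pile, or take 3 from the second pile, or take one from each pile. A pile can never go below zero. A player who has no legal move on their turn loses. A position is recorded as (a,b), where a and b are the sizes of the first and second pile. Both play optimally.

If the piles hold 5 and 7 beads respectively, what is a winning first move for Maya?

Label each position W (a win for the player to move) or L (a loss). A position with no legal move is L; any other position is W exactly when some move reaches an L, and L when every move reaches a W.
No move ever increases a pile, so every position that can arise here has a ≤ 5 and b ≤ 7; it is enough to label the cells with 0 ≤ a ≤ 5 and 0 ≤ b ≤ 7.
Every move lowers a or b (never raises either), so fill the grid row by row in increasing a, and left to right within a row: each cell's successors are then already labelled.
      b=0  b=1  b=2  b=3  b=4  b=5  b=6  b=7
a=0:    L    L    L    W    W    W    L    L
a=1:    L    W    W    W    L    L    L    W
a=2:    L    W    L    W    L    W    W    W
a=3:    L    W    L    W    L    W    L    W
a=4:    W    W    W    W    L    W    W    W
a=5:    W    W    W    L    W    W    W    W
Cells with no legal move (terminal, hence L): (0,0), (0,1), (0,2), (1,0), (2,0), (3,0).
The remaining L cells, each justified by listing all of its moves:
(0,6): →(0,3)(W) only, which is W, so L
(0,7): →(0,4)(W) only, which is W, so L
(1,4): →(1,1)(W), (0,3)(W) — all W, so L
(1,5): →(1,2)(W), (0,4)(W) — all W, so L
(1,6): →(1,3)(W), (0,5)(W) — all W, so L
(2,2): →(1,1)(W) only, which is W, so L
(2,4): →(2,1)(W), (1,3)(W) — all W, so L
(3,2): →(2,1)(W) only, which is W, so L
(3,4): →(3,1)(W), (2,3)(W) — all W, so L
(3,6): →(3,3)(W), (2,5)(W) — all W, so L
(4,4): →(0,4)(W), (4,1)(W), (3,3)(W) — all W, so L
(5,3): →(1,3)(W), (0,3)(W), (5,0)(W), (4,2)(W) — all W, so L
Every other cell has at least one move into one of the L cells above, so it is W.
From (5,7), the L positions reachable in one move are: (0,7).

Move to (0,7).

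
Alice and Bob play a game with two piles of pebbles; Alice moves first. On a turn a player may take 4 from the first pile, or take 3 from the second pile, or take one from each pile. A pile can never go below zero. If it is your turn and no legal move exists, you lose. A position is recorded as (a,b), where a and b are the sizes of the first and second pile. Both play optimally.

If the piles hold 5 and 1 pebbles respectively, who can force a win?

Build the W/L table. Terminal = L. A non-terminal position is W if it has a move to some L; otherwise it is L.
No move ever increases a pile, so every position that can arise here has a ≤ 5 and b ≤ 1; it is enough to label the cells with 0 ≤ a ≤ 5 and 0 ≤ b ≤ 1.
Every move lowers a or b (never raises either), so fill the grid row by row in increasing a, and left to right within a row: each cell's successors are then already labelled.
      b=0  b=1
a=0:    L    L
a=1:    L    W
a=2:    L    W
a=3:    L    W
a=4:    W    W
a=5:    W    L
Cells with no legal move (terminal, hence L): (0,0), (0,1), (1,0), (2,0), (3,0).
The remaining L cells, each justified by listing all of its moves:
(5,1): only reaches (1,1)(W), (4,0)(W), all W → L
Every other cell has at least one move into one of the L cells above, so it is W.
Every move from (5,1) reaches a W position, so the mover loses.

Bob wins.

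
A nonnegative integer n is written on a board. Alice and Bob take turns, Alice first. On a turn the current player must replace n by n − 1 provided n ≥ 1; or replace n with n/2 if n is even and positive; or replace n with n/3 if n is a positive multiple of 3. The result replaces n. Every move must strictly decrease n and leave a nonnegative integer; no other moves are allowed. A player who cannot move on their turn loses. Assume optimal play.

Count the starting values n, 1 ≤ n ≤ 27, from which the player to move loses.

10

Classify positions by backward induction: terminal positions (no move available) are L. From any other position, the mover wins iff some move reaches an L.
n=0: no move → L
n=1: can move to 0, which is L ⇒ W
n=2: the only move is to 1(W), a W ⇒ L
n=3: can move to 2, which is L ⇒ W
n=4: can move to 2, which is L ⇒ W
n=5: the only move is to 4(W), a W ⇒ L
n=6: can move to 2, which is L ⇒ W
n=7: the only move is to 6(W), a W ⇒ L
n=8: can move to 7, which is L ⇒ W
n=9: moves to 3(W), 8(W); every one is W ⇒ L
n=10: can move to 5, which is L ⇒ W
n=11: the only move is to 10(W), a W ⇒ L
n=12: can move to 11, which is L ⇒ W
n=13: the only move is to 12(W), a W ⇒ L
n=14: can move to 7, which is L ⇒ W
n=15: can move to 5, which is L ⇒ W
n=16: moves to 8(W), 15(W); every one is W ⇒ L
n=17: can move to 16, which is L ⇒ W
n=18: can move to 9, which is L ⇒ W
n=19: the only move is to 18(W), a W ⇒ L
n=20: can move to 19, which is L ⇒ W
n=21: can move to 7, which is L ⇒ W
n=22: can move to 11, which is L ⇒ W
n=23: the only move is to 22(W), a W ⇒ L
n=24: can move to 23, which is L ⇒ W
n=25: the only move is to 24(W), a W ⇒ L
n=26: can move to 13, which is L ⇒ W
n=27: can move to 9, which is L ⇒ W
L entries with 1 ≤ n ≤ 27 (n=0 is outside the asked range and is not counted): n = 2, 5, 7, 9, 11, 13, 16, 19, 23, 25; that makes 10.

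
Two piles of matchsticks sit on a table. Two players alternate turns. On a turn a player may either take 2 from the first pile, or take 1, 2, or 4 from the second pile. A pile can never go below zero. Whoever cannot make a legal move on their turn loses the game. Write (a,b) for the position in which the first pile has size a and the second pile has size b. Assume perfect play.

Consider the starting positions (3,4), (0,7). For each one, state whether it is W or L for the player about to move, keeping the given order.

(3,4): L, (0,7): W

Compute win/loss labels from the base case upward. A position with no move is L. Any other position is W if it can reach an L in one move, else L.
No move ever increases a pile, so every position that can arise here has a ≤ 3 and b ≤ 7; it is enough to label the cells with 0 ≤ a ≤ 3 and 0 ≤ b ≤ 7.
Every move lowers a or b (never raises either), so fill the grid row by row in increasing a, and left to right within a row: each cell's successors are then already labelled.
      b=0  b=1  b=2  b=3  b=4  b=5  b=6  b=7
a=0:    L    W    W    L    W    W    L    W
a=1:    L    W    W    L    W    W    L    W
a=2:    W    L    W    W    L    W    W    L
a=3:    W    L    W    W    L    W    W    L
Cells with no legal move (terminal, hence L): (0,0), (1,0).
The remaining L cells, each justified by listing all of its moves:
(0,3): →(0,2)(W), (0,1)(W) — all W, so L
(0,6): →(0,5)(W), (0,4)(W), (0,2)(W) — all W, so L
(1,3): →(1,2)(W), (1,1)(W) — all W, so L
(1,6): →(1,5)(W), (1,4)(W), (1,2)(W) — all W, so L
(2,1): →(0,1)(W), (2,0)(W) — all W, so L
(2,4): →(0,4)(W), (2,3)(W), (2,2)(W), (2,0)(W) — all W, so L
(2,7): →(0,7)(W), (2,6)(W), (2,5)(W), (2,3)(W) — all W, so L
(3,1): →(1,1)(W), (3,0)(W) — all W, so L
(3,4): →(1,4)(W), (3,3)(W), (3,2)(W), (3,0)(W) — all W, so L
(3,7): →(1,7)(W), (3,6)(W), (3,5)(W), (3,3)(W) — all W, so L
Every other cell has at least one move into one of the L cells above, so it is W.
(3,4): one of the L cells justified above, so L
(0,7): the move to (0,6) reaches an L cell, so W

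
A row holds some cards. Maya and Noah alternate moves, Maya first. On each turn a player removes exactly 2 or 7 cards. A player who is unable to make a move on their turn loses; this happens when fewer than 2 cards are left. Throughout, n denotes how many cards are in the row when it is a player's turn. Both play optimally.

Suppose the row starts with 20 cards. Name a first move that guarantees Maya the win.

Build the W/L table. Terminal = L. A non-terminal position is W if it has a move to some L; otherwise it is L.
n=0: no move → L
n=1: no move → L
n=2: W (go to 0, an L position)
n=3: W (go to 1, an L position)
n=4: L (sole option 2(W) is W)
n=5: L (sole option 3(W) is W)
n=6: W (go to 4, an L position)
n=7: W (go to 5, an L position)
n=8: W (go to 1, an L position)
n=9: L (options 7(W), 2(W) are all W)
n=10: L (options 8(W), 3(W) are all W)
n=11: W (go to 9, an L position)
n=12: W (go to 10, an L position)
n=13: L (options 11(W), 6(W) are all W)
n=14: L (options 12(W), 7(W) are all W)
n=15: W (go to 13, an L position)
n=16: W (go to 14, an L position)
n=17: W (go to 10, an L position)
n=18: L (options 16(W), 11(W) are all W)
n=19: L (options 17(W), 12(W) are all W)
n=20: W (go to 18, an L position)
From 20, the L positions reachable in one move are: 18, 13. Any move reaching one of these is winning.

Remove 2, leaving 18.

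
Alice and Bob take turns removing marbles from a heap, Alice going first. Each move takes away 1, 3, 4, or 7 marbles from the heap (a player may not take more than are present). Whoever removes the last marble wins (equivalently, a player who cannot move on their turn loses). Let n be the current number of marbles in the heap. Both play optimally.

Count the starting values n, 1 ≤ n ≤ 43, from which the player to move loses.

11

Positions with no move are L. A position that does have a move is losing for the player to move precisely when every available move leads to a winning position for the opponent. Fill in the labels:
n=0: no move → L
n=1: can move to 0, which is L ⇒ W
n=2: the only move is to 1(W), a W ⇒ L
n=3: can move to 2, which is L ⇒ W
n=4: can move to 0, which is L ⇒ W
n=5: can move to 2, which is L ⇒ W
n=6: can move to 2, which is L ⇒ W
n=7: can move to 0, which is L ⇒ W
n=8: moves to 7(W), 5(W), 4(W), 1(W); every one is W ⇒ L
n=9: can move to 8, which is L ⇒ W
n=10: moves to 9(W), 7(W), 6(W), 3(W); every one is W ⇒ L
n=11: can move to 10, which is L ⇒ W
n=12: can move to 8, which is L ⇒ W
n=13: can move to 10, which is L ⇒ W
n=14: can move to 10, which is L ⇒ W
n=15: can move to 8, which is L ⇒ W
n=16: moves to 15(W), 13(W), 12(W), 9(W); every one is W ⇒ L
n=17: can move to 16, which is L ⇒ W
n=18: moves to 17(W), 15(W), 14(W), 11(W); every one is W ⇒ L
n=19: can move to 18, which is L ⇒ W
n=20: can move to 16, which is L ⇒ W
n=21: can move to 18, which is L ⇒ W
n=22: can move to 18, which is L ⇒ W
n=23: can move to 16, which is L ⇒ W
n=24: moves to 23(W), 21(W), 20(W), 17(W); every one is W ⇒ L
n=25: can move to 24, which is L ⇒ W
n=26: moves to 25(W), 23(W), 22(W), 19(W); every one is W ⇒ L
n=27: can move to 26, which is L ⇒ W
n=28: can move to 24, which is L ⇒ W
n=29: can move to 26, which is L ⇒ W
n=30: can move to 26, which is L ⇒ W
n=31: can move to 24, which is L ⇒ W
n=32: moves to 31(W), 29(W), 28(W), 25(W); every one is W ⇒ L
n=33: can move to 32, which is L ⇒ W
n=34: moves to 33(W), 31(W), 30(W), 27(W); every one is W ⇒ L
n=35: can move to 34, which is L ⇒ W
n=36: can move to 32, which is L ⇒ W
n=37: can move to 34, which is L ⇒ W
n=38: can move to 34, which is L ⇒ W
n=39: can move to 32, which is L ⇒ W
n=40: moves to 39(W), 37(W), 36(W), 33(W); every one is W ⇒ L
n=41: can move to 40, which is L ⇒ W
n=42: moves to 41(W), 39(W), 38(W), 35(W); every one is W ⇒ L
n=43: can move to 42, which is L ⇒ W
L entries with 1 ≤ n ≤ 43 (n=0 is outside the asked range and is not counted): n = 2, 8, 10, 16, 18, 24, 26, 32, 34, 40, 42; that makes 11.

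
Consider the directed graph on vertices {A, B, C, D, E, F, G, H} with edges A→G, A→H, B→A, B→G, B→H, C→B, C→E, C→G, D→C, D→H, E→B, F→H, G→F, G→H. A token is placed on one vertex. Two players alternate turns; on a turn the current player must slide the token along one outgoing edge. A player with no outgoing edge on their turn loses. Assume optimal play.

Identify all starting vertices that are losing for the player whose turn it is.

E, H

Label each position W (a win for the player to move) or L (a loss). A position with no legal move is L; any other position is W exactly when some move reaches an L, and L when every move reaches a W.
Every edge goes from a vertex to one that appears earlier in the order H, F, G, A, B, E, C, D, so processing vertices in that order labels each vertex after all of its successors.
H: no outgoing edge → L
F: →H(L), so W
G: →H(L), so W
A: →H(L), so W
B: →H(L), so W
E: →B(W) only, which is W, so L
C: →E(L), so W
D: →H(L), so W
The losing starting vertices are exactly the entries labelled L in this table (2 of them).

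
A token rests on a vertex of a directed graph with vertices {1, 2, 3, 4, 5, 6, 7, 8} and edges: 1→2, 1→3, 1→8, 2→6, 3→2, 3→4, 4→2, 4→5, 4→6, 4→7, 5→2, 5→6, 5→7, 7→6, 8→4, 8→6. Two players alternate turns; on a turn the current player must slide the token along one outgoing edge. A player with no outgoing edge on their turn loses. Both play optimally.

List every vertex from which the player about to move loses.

3, 6

Work bottom-up. With no move the player to move loses. Otherwise the position is W if at least one move leads to an L position for the opponent, and L if every move leads to a W.
Every edge goes from a vertex to one that appears earlier in the order 6, 2, 7, 5, 4, 3, 8, 1, so processing vertices in that order labels each vertex after all of its successors.
6: no outgoing edge → L
2: can move to 6, which is L ⇒ W
7: can move to 6, which is L ⇒ W
5: can move to 6, which is L ⇒ W
4: can move to 6, which is L ⇒ W
3: moves to 4(W), 2(W); every one is W ⇒ L
8: can move to 6, which is L ⇒ W
1: can move to 3, which is L ⇒ W
Reading off the rows marked L gives the requested list; there are 2 such vertices.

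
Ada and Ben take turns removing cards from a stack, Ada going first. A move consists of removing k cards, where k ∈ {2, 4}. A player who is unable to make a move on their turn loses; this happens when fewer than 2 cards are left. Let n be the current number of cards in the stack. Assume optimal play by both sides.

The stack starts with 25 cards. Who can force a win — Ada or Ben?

Ben wins.

Build the W/L table. Terminal = L. A non-terminal position is W if it has a move to some L; otherwise it is L.
n=0: no move → L
n=1: no move → L
n=2: can move to 0, which is L ⇒ W
n=3: can move to 1, which is L ⇒ W
n=4: can move to 0, which is L ⇒ W
n=5: can move to 1, which is L ⇒ W
n=6: moves to 4(W), 2(W); every one is W ⇒ L
n=7: moves to 5(W), 3(W); every one is W ⇒ L
n=8: can move to 6, which is L ⇒ W
n=9: can move to 7, which is L ⇒ W
n=10: can move to 6, which is L ⇒ W
n=11: can move to 7, which is L ⇒ W
n=12: moves to 10(W), 8(W); every one is W ⇒ L
n=13: moves to 11(W), 9(W); every one is W ⇒ L
n=14: can move to 12, which is L ⇒ W
n=15: can move to 13, which is L ⇒ W
n=16: can move to 12, which is L ⇒ W
n=17: can move to 13, which is L ⇒ W
n=18: moves to 16(W), 14(W); every one is W ⇒ L
n=19: moves to 17(W), 15(W); every one is W ⇒ L
n=20: can move to 18, which is L ⇒ W
n=21: can move to 19, which is L ⇒ W
n=22: can move to 18, which is L ⇒ W
n=23: can move to 19, which is L ⇒ W
n=24: moves to 22(W), 20(W); every one is W ⇒ L
n=25: moves to 23(W), 21(W); every one is W ⇒ L
The starting position 25 is L: whatever Ada does, the opponent receives a W position.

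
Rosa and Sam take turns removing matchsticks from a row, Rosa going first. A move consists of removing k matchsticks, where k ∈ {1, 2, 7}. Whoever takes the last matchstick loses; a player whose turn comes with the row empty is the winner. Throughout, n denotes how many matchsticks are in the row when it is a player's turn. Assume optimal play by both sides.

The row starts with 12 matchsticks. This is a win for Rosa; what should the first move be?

Remove 2, leaving 10.

Work bottom-up. With no move the player to move wins. Otherwise the position is W if at least one move leads to an L position for the opponent, and L if every move leads to a W.
n=0: no move; the opponent has just taken the last matchstick and therefore loses → W
n=1: →0(W) only, which is W, so L
n=2: →1(L), so W
n=3: →1(L), so W
n=4: →3(W), 2(W) — all W, so L
n=5: →4(L), so W
n=6: →4(L), so W
n=7: →6(W), 5(W), 0(W) — all W, so L
n=8: →7(L), so W
n=9: →7(L), so W
n=10: →9(W), 8(W), 3(W) — all W, so L
n=11: →10(L), so W
n=12: →10(L), so W
From 12, the L positions reachable in one move are: 10.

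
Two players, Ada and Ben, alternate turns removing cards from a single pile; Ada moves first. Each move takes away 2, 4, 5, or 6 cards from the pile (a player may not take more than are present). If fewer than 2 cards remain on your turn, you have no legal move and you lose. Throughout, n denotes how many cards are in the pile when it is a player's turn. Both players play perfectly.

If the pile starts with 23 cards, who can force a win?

Work bottom-up. With no move the player to move loses. Otherwise the position is W if at least one move leads to an L position for the opponent, and L if every move leads to a W.
n=0: no move → L
n=1: no move → L
n=2: →0(L), so W
n=3: →1(L), so W
n=4: →0(L), so W
n=5: →1(L), so W
n=6: →1(L), so W
n=7: →1(L), so W
n=8: →6(W), 4(W), 3(W), 2(W) — all W, so L
n=9: →7(W), 5(W), 4(W), 3(W) — all W, so L
n=10: →8(L), so W
n=11: →9(L), so W
n=12: →8(L), so W
n=13: →9(L), so W
n=14: →9(L), so W
n=15: →9(L), so W
n=16: →14(W), 12(W), 11(W), 10(W) — all W, so L
n=17: →15(W), 13(W), 12(W), 11(W) — all W, so L
n=18: →16(L), so W
n=19: →17(L), so W
n=20: →16(L), so W
n=21: →17(L), so W
n=22: →17(L), so W
n=23: →17(L), so W
From 23 Ada can remove 6, leaving 17, reaching an L position.

Ada wins.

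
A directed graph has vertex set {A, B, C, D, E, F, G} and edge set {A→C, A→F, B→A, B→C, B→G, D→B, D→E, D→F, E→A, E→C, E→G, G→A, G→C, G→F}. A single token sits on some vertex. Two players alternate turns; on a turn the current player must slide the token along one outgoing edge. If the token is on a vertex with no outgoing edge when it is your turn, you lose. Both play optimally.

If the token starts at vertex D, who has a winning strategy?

The first player wins.

Label each position W (a win for the player to move) or L (a loss). A position with no legal move is L; any other position is W exactly when some move reaches an L, and L when every move reaches a W.
Every edge goes from a vertex to one that appears earlier in the order F, C, A, G, E, B, D, so processing vertices in that order labels each vertex after all of its successors.
F: no outgoing edge → L
C: no outgoing edge → L
A: →C(L), so W
G: →C(L), so W
E: →C(L), so W
B: →C(L), so W
D: →F(L), so W
The starting position D is W: the player to move should move to F, handing over an L position.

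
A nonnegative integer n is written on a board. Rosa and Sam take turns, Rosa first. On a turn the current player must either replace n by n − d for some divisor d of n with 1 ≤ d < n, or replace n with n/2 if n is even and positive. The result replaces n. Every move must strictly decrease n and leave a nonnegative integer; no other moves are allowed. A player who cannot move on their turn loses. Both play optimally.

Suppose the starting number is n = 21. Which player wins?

Sam wins.

Work bottom-up. With no move the player to move loses. Otherwise the position is W if at least one move leads to an L position for the opponent, and L if every move leads to a W.
n=0: no move → L
n=1: no move → L
n=2: can move to 1, which is L ⇒ W
n=3: the only move is to 2(W), a W ⇒ L
n=4: can move to 3, which is L ⇒ W
n=5: the only move is to 4(W), a W ⇒ L
n=6: can move to 3, which is L ⇒ W
n=7: the only move is to 6(W), a W ⇒ L
n=8: can move to 7, which is L ⇒ W
n=9: moves to 6(W), 8(W); every one is W ⇒ L
n=10: can move to 5, which is L ⇒ W
n=11: the only move is to 10(W), a W ⇒ L
n=12: can move to 9, which is L ⇒ W
n=13: the only move is to 12(W), a W ⇒ L
n=14: can move to 7, which is L ⇒ W
n=15: moves to 10(W), 12(W), 14(W); every one is W ⇒ L
n=16: can move to 15, which is L ⇒ W
n=17: the only move is to 16(W), a W ⇒ L
n=18: can move to 9, which is L ⇒ W
n=19: the only move is to 18(W), a W ⇒ L
n=20: can move to 15, which is L ⇒ W
n=21: moves to 14(W), 18(W), 20(W); every one is W ⇒ L
Every move from 21 reaches a W position, so the mover loses.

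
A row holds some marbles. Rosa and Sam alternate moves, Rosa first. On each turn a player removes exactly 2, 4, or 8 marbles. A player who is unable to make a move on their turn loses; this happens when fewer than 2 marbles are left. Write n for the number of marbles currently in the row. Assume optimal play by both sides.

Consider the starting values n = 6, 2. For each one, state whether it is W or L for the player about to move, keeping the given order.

6: L, 2: W

Build the W/L table. Terminal = L. A non-terminal position is W if it has a move to some L; otherwise it is L.
n=0: no move → L
n=1: no move → L
n=2: →0(L), so W
n=3: →1(L), so W
n=4: →0(L), so W
n=5: →1(L), so W
n=6: →4(W), 2(W) — all W, so L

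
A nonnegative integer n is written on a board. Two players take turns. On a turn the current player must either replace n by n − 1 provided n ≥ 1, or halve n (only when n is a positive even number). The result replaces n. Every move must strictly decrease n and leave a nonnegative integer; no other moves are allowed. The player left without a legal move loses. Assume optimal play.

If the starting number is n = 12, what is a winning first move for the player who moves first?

Work bottom-up. With no move the player to move loses. Otherwise the position is W if at least one move leads to an L position for the opponent, and L if every move leads to a W.
n=0: no move → L
n=1: reaches L-position 0 → W
n=2: only reaches 1(W), which is W → L
n=3: reaches L-position 2 → W
n=4: reaches L-position 2 → W
n=5: only reaches 4(W), which is W → L
n=6: reaches L-position 5 → W
n=7: only reaches 6(W), which is W → L
n=8: reaches L-position 7 → W
n=9: only reaches 8(W), which is W → L
n=10: reaches L-position 5 → W
n=11: only reaches 10(W), which is W → L
n=12: reaches L-position 11 → W
From 12, the L positions reachable in one move are: 11.

Move to 11.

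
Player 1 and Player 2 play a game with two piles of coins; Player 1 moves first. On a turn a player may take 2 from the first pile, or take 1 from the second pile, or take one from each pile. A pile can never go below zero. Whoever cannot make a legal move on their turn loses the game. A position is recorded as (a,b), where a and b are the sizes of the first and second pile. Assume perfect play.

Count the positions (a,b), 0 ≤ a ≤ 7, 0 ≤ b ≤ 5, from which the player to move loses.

Positions with no move are L. A position that does have a move is losing for the player to move precisely when every available move leads to a winning position for the opponent. Fill in the labels:
Every move lowers a or b (never raises either), so fill the grid row by row in increasing a, and left to right within a row: each cell's successors are then already labelled.
      b=0  b=1  b=2  b=3  b=4  b=5
a=0:    L    W    L    W    L    W
a=1:    L    W    L    W    L    W
a=2:    W    W    W    W    W    W
a=3:    W    L    W    L    W    L
a=4:    L    W    W    L    W    L
a=5:    L    W    L    W    W    W
a=6:    W    W    L    W    L    W
a=7:    W    L    W    W    L    W
Cells with no legal move (terminal, hence L): (0,0), (1,0).
The remaining L cells, each justified by listing all of its moves:
(0,2): L (sole option (0,1)(W) is W)
(0,4): L (sole option (0,3)(W) is W)
(1,2): L (options (1,1)(W), (0,1)(W) are all W)
(1,4): L (options (1,3)(W), (0,3)(W) are all W)
(3,1): L (options (1,1)(W), (3,0)(W), (2,0)(W) are all W)
(3,3): L (options (1,3)(W), (3,2)(W), (2,2)(W) are all W)
(3,5): L (options (1,5)(W), (3,4)(W), (2,4)(W) are all W)
(4,0): L (sole option (2,0)(W) is W)
(4,3): L (options (2,3)(W), (4,2)(W), (3,2)(W) are all W)
(4,5): L (options (2,5)(W), (4,4)(W), (3,4)(W) are all W)
(5,0): L (sole option (3,0)(W) is W)
(5,2): L (options (3,2)(W), (5,1)(W), (4,1)(W) are all W)
(6,2): L (options (4,2)(W), (6,1)(W), (5,1)(W) are all W)
(6,4): L (options (4,4)(W), (6,3)(W), (5,3)(W) are all W)
(7,1): L (options (5,1)(W), (7,0)(W), (6,0)(W) are all W)
(7,4): L (options (5,4)(W), (7,3)(W), (6,3)(W) are all W)
Every other cell has at least one move into one of the L cells above, so it is W.
L cells per row: a=0: 3, a=1: 3, a=2: 0, a=3: 3, a=4: 3, a=5: 2, a=6: 2, a=7: 2; total 18.

18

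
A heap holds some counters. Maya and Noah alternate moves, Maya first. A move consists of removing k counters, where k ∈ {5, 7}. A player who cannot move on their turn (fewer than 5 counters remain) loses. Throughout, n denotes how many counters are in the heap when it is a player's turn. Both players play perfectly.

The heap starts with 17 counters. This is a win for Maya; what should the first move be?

Remove 5, leaving 12.

Label each position W (a win for the player to move) or L (a loss). A position with no legal move is L; any other position is W exactly when some move reaches an L, and L when every move reaches a W.
n=0: no move → L
n=1: no move → L
n=2: no move → L
n=3: no move → L
n=4: no move → L
n=5: reaches L-position 0 → W
n=6: reaches L-position 1 → W
n=7: reaches L-position 2 → W
n=8: reaches L-position 3 → W
n=9: reaches L-position 4 → W
n=10: reaches L-position 3 → W
n=11: reaches L-position 4 → W
n=12: only reaches 7(W), 5(W), all W → L
n=13: only reaches 8(W), 6(W), all W → L
n=14: only reaches 9(W), 7(W), all W → L
n=15: only reaches 10(W), 8(W), all W → L
n=16: only reaches 11(W), 9(W), all W → L
n=17: reaches L-position 12 → W
From 17, the L positions reachable in one move are: 12.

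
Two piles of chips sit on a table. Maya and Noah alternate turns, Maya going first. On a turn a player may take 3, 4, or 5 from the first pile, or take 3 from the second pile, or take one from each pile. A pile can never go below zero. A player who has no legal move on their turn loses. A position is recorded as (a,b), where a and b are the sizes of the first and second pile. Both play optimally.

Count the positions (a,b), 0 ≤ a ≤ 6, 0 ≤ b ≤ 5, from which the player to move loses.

14

Classify positions by backward induction: terminal positions (no move available) are L. From any other position, the mover wins iff some move reaches an L.
Every move lowers a or b (never raises either), so fill the grid row by row in increasing a, and left to right within a row: each cell's successors are then already labelled.
      b=0  b=1  b=2  b=3  b=4  b=5
a=0:    L    L    L    W    W    W
a=1:    L    W    W    W    L    L
a=2:    L    W    L    W    L    W
a=3:    W    W    W    W    L    W
a=4:    W    W    W    L    W    W
a=5:    W    W    W    L    W    W
a=6:    W    L    W    L    W    W
Cells with no legal move (terminal, hence L): (0,0), (0,1), (0,2), (1,0), (2,0).
The remaining L cells, each justified by listing all of its moves:
(1,4): L (options (1,1)(W), (0,3)(W) are all W)
(1,5): L (options (1,2)(W), (0,4)(W) are all W)
(2,2): L (sole option (1,1)(W) is W)
(2,4): L (options (2,1)(W), (1,3)(W) are all W)
(3,4): L (options (0,4)(W), (3,1)(W), (2,3)(W) are all W)
(4,3): L (options (1,3)(W), (0,3)(W), (4,0)(W), (3,2)(W) are all W)
(5,3): L (options (2,3)(W), (1,3)(W), (0,3)(W), (5,0)(W), (4,2)(W) are all W)
(6,1): L (options (3,1)(W), (2,1)(W), (1,1)(W), (5,0)(W) are all W)
(6,3): L (options (3,3)(W), (2,3)(W), (1,3)(W), (6,0)(W), (5,2)(W) are all W)
Every other cell has at least one move into one of the L cells above, so it is W.
L cells per row: a=0: 3, a=1: 3, a=2: 3, a=3: 1, a=4: 1, a=5: 1, a=6: 2; total 14.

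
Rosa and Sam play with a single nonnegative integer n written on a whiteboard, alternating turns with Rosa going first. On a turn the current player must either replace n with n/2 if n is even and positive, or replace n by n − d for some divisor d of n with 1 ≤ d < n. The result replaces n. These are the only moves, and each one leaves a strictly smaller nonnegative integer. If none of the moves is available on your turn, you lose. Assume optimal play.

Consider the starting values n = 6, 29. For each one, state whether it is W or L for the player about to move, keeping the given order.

6: W, 29: L

Build the W/L table. Terminal = L. A non-terminal position is W if it has a move to some L; otherwise it is L.
n=0: no move → L
n=1: no move → L
n=2: →1(L), so W
n=3: →2(W) only, which is W, so L
n=4: →3(L), so W
n=5: →4(W) only, which is W, so L
n=6: →3(L), so W
n=7: →6(W) only, which is W, so L
n=8: →7(L), so W
n=9: →6(W), 8(W) — all W, so L
n=10: →5(L), so W
n=11: →10(W) only, which is W, so L
n=12: →9(L), so W
n=13: →12(W) only, which is W, so L
n=14: →7(L), so W
n=15: →10(W), 12(W), 14(W) — all W, so L
n=16: →15(L), so W
n=17: →16(W) only, which is W, so L
n=18: →9(L), so W
n=19: →18(W) only, which is W, so L
n=20: →15(L), so W
n=21: →14(W), 18(W), 20(W) — all W, so L
n=22: →11(L), so W
n=23: →22(W) only, which is W, so L
n=24: →21(L), so W
n=25: →20(W), 24(W) — all W, so L
n=26: →13(L), so W
n=27: →18(W), 24(W), 26(W) — all W, so L
n=28: →21(L), so W
n=29: →28(W) only, which is W, so L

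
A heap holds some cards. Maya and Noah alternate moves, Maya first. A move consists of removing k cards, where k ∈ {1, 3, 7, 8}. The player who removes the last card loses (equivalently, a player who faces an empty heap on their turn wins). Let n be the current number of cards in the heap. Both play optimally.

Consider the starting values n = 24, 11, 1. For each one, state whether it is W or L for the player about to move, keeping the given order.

Classify positions by backward induction: terminal positions (no move available) are W. From any other position, the mover wins iff some move reaches an L.
n=0: no move; the opponent has just taken the last card and therefore loses → W
n=1: →0(W) only, which is W, so L
n=2: →1(L), so W
n=3: →2(W), 0(W) — all W, so L
n=4: →3(L), so W
n=5: →4(W), 2(W) — all W, so L
n=6: →5(L), so W
n=7: →6(W), 4(W), 0(W) — all W, so L
n=8: →7(L), so W
n=9: →1(L), so W
n=10: →7(L), so W
n=11: →3(L), so W
n=12: →5(L), so W
n=13: →5(L), so W
n=14: →7(L), so W
n=15: →7(L), so W
n=16: →15(W), 13(W), 9(W), 8(W) — all W, so L
n=17: →16(L), so W
n=18: →17(W), 15(W), 11(W), 10(W) — all W, so L
n=19: →18(L), so W
n=20: →19(W), 17(W), 13(W), 12(W) — all W, so L
n=21: →20(L), so W
n=22: →21(W), 19(W), 15(W), 14(W) — all W, so L
n=23: →22(L), so W
n=24: →16(L), so W

24: W, 11: W, 1: L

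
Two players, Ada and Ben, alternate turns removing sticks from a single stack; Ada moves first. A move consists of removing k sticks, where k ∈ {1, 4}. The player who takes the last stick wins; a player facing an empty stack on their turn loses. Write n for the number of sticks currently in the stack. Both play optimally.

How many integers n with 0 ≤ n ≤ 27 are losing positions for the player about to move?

Positions with no move are L. A position that does have a move is losing for the player to move precisely when every available move leads to a winning position for the opponent. Fill in the labels:
n=0: no move → L
n=1: →0(L), so W
n=2: →1(W) only, which is W, so L
n=3: →2(L), so W
n=4: →0(L), so W
n=5: →4(W), 1(W) — all W, so L
n=6: →5(L), so W
n=7: →6(W), 3(W) — all W, so L
n=8: →7(L), so W
n=9: →5(L), so W
n=10: →9(W), 6(W) — all W, so L
n=11: →10(L), so W
n=12: →11(W), 8(W) — all W, so L
n=13: →12(L), so W
n=14: →10(L), so W
n=15: →14(W), 11(W) — all W, so L
n=16: →15(L), so W
n=17: →16(W), 13(W) — all W, so L
n=18: →17(L), so W
n=19: →15(L), so W
n=20: →19(W), 16(W) — all W, so L
n=21: →20(L), so W
n=22: →21(W), 18(W) — all W, so L
n=23: →22(L), so W
n=24: →20(L), so W
n=25: →24(W), 21(W) — all W, so L
n=26: →25(L), so W
n=27: →26(W), 23(W) — all W, so L
L entries with 0 ≤ n ≤ 27: n = 0, 2, 5, 7, 10, 12, 15, 17, 20, 22, 25, 27; that makes 12.

12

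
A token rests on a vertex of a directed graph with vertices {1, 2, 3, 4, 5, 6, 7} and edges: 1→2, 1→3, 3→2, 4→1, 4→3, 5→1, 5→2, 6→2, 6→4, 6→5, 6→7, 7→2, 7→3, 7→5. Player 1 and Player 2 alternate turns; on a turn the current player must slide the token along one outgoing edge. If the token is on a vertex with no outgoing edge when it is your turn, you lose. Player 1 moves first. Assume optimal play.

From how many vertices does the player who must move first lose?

Build the W/L table. Terminal = L. A non-terminal position is W if it has a move to some L; otherwise it is L.
Every edge goes from a vertex to one that appears earlier in the order 2, 3, 1, 5, 4, 7, 6, so processing vertices in that order labels each vertex after all of its successors.
2: no outgoing edge → L
3: can move to 2, which is L ⇒ W
1: can move to 2, which is L ⇒ W
5: can move to 2, which is L ⇒ W
4: moves to 1(W), 3(W); every one is W ⇒ L
7: can move to 2, which is L ⇒ W
6: can move to 4, which is L ⇒ W
The L vertices are 2, 4; that is 2 in all.

2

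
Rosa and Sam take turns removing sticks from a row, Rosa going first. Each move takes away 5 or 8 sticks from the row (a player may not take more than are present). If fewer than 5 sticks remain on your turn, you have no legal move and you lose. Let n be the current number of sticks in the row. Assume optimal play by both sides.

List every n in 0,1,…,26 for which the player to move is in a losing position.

0, 1, 2, 3, 4, 13, 14, 15, 16, 17, 26

Compute win/loss labels from the base case upward. A position with no move is L. Any other position is W if it can reach an L in one move, else L.
n=0: no move → L
n=1: no move → L
n=2: no move → L
n=3: no move → L
n=4: no move → L
n=5: →0(L), so W
n=6: →1(L), so W
n=7: →2(L), so W
n=8: →3(L), so W
n=9: →4(L), so W
n=10: →2(L), so W
n=11: →3(L), so W
n=12: →4(L), so W
n=13: →8(W), 5(W) — all W, so L
n=14: →9(W), 6(W) — all W, so L
n=15: →10(W), 7(W) — all W, so L
n=16: →11(W), 8(W) — all W, so L
n=17: →12(W), 9(W) — all W, so L
n=18: →13(L), so W
n=19: →14(L), so W
n=20: →15(L), so W
n=21: →16(L), so W
n=22: →17(L), so W
n=23: →15(L), so W
n=24: →16(L), so W
n=25: →17(L), so W
n=26: →21(W), 18(W) — all W, so L
The losing starting values of n are exactly the entries labelled L in this table (11 of them).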